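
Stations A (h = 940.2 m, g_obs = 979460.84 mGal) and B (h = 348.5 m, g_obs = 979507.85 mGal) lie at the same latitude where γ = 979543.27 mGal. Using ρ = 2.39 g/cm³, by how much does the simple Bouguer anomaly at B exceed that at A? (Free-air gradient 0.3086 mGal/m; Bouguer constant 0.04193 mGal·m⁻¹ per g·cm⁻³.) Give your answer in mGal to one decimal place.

Δg_SB(A) = 979460.84 − 979543.27 + 0.3086×940.2 − 0.04193×2.39×940.2 = 113.50 mGal
Δg_SB(B) = 979507.85 − 979543.27 + 0.3086×348.5 − 0.04193×2.39×348.5 = 37.20 mGal
Difference = 37.20 − (113.50) = -76.30 mGal

-76.3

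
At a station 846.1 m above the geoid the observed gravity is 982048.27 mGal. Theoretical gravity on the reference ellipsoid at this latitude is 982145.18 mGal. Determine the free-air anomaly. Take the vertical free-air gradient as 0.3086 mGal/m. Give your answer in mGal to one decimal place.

Free-air correction = 0.3086 × 846.1 = 261.11 mGal
Free-air anomaly = 982048.27 − 982145.18 + (261.11) = 164.20 mGal

164.2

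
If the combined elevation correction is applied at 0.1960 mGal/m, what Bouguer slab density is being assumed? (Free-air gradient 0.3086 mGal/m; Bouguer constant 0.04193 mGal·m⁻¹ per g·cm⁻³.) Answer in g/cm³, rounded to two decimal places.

0.1960 = 0.3086 − 0.04193 × ρ
ρ = (0.3086 − 0.1960) / 0.04193 = 2.69 g/cm³

2.69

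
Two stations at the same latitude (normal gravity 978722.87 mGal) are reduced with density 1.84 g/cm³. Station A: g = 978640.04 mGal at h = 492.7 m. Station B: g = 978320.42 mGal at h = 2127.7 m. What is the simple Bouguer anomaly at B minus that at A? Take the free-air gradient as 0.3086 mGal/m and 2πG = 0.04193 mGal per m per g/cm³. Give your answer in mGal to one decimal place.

Δg_SB(A) = 978640.04 − 978722.87 + 0.3086×492.7 − 0.04193×1.84×492.7 = 31.20 mGal
Δg_SB(B) = 978320.42 − 978722.87 + 0.3086×2127.7 − 0.04193×1.84×2127.7 = 90.00 mGal
Difference = 90.00 − (31.20) = 58.80 mGal

58.8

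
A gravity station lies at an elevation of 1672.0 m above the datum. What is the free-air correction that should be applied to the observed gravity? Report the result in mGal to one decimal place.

516.0

Free-air correction = 0.3086 × 1672.0 = 516.0 mGal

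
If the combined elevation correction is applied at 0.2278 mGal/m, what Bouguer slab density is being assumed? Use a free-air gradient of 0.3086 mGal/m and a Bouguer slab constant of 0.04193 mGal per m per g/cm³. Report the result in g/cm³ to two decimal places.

0.2278 = 0.3086 − 0.04193 × ρ
ρ = (0.3086 − 0.2278) / 0.04193 = 1.93 g/cm³

1.93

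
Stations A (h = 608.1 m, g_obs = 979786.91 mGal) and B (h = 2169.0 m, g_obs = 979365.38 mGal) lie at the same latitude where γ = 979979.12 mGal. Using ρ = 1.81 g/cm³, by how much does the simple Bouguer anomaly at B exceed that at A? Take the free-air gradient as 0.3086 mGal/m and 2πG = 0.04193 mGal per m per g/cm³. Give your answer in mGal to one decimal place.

-58.3

Δg_SB(A) = 979786.91 − 979979.12 + 0.3086×608.1 − 0.04193×1.81×608.1 = -50.70 mGal
Δg_SB(B) = 979365.38 − 979979.12 + 0.3086×2169.0 − 0.04193×1.81×2169.0 = -109.00 mGal
Difference = -109.00 − (-50.70) = -58.30 mGal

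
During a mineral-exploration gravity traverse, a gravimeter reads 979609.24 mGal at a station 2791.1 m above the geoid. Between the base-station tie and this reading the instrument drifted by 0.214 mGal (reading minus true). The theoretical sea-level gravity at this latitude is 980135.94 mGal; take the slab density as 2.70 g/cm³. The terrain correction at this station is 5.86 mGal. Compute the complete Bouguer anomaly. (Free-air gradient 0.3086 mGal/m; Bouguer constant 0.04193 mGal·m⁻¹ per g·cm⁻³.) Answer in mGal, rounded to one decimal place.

Drift-corrected reading = 979609.24 − (0.214) = 979609.026 mGal
Free-air correction = 0.3086 × 2791.1 = 861.33 mGal
Free-air anomaly = 979609.026 − 980135.94 + (861.33) = 334.416 mGal
Bouguer slab correction = 0.04193 × 2.70 × 2791.1 = 315.98 mGal
Simple Bouguer anomaly = 334.416 − (315.98) = 18.436 mGal
Complete Bouguer anomaly = 18.436 + 5.86 = 24.296 mGal

24.3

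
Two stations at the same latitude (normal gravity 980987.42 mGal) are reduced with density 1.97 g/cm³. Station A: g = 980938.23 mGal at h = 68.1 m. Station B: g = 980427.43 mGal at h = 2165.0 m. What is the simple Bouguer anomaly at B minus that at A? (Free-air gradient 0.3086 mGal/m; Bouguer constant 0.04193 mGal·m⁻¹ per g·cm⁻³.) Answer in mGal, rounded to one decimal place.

-36.9

Δg_SB(A) = 980938.23 − 980987.42 + 0.3086×68.1 − 0.04193×1.97×68.1 = -33.80 mGal
Δg_SB(B) = 980427.43 − 980987.42 + 0.3086×2165.0 − 0.04193×1.97×2165.0 = -70.70 mGal
Difference = -70.70 − (-33.80) = -36.90 mGal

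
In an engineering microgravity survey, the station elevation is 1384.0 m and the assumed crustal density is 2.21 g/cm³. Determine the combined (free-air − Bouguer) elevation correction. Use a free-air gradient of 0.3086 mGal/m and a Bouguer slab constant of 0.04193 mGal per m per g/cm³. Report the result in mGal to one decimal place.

Combined gradient = 0.3086 − 0.04193 × 2.21 = 0.2159347 mGal/m
Combined elevation correction = 0.2159347 × 1384.0 = 298.9 mGal

298.9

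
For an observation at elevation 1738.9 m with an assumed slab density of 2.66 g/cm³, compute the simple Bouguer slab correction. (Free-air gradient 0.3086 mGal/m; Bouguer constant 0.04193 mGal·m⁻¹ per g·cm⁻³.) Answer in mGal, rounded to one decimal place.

Bouguer slab correction = 0.04193 × 2.66 × 1738.9 = 193.9 mGal

193.9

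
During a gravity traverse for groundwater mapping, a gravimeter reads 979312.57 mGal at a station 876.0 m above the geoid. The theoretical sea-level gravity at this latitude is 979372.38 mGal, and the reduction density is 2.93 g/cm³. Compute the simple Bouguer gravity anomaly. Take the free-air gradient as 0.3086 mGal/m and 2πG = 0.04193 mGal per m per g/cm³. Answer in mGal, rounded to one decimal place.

Free-air correction = 0.3086 × 876.0 = 270.33 mGal
Free-air anomaly = 979312.57 − 979372.38 + (270.33) = 210.52 mGal
Bouguer slab correction = 0.04193 × 2.93 × 876.0 = 107.62 mGal
Simple Bouguer anomaly = 210.52 − (107.62) = 102.90 mGal

102.9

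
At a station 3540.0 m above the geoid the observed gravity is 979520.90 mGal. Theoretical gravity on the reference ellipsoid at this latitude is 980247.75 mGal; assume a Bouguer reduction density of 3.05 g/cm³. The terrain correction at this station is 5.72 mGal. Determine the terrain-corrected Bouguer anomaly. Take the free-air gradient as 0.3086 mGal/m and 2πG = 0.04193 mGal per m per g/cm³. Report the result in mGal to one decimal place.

-81.4

Free-air correction = 0.3086 × 3540.0 = 1092.44 mGal
Free-air anomaly = 979520.90 − 980247.75 + (1092.44) = 365.59 mGal
Bouguer slab correction = 0.04193 × 3.05 × 3540.0 = 452.72 mGal
Simple Bouguer anomaly = 365.59 − (452.72) = -87.13 mGal
Complete Bouguer anomaly = -87.13 + 5.72 = -81.41 mGal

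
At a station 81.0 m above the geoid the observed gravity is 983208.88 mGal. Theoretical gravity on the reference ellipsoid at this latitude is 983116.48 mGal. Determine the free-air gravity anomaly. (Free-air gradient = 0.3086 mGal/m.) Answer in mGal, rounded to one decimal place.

117.4

Free-air correction = 0.3086 × 81.0 = 25.00 mGal
Free-air anomaly = 983208.88 − 983116.48 + (25.00) = 117.40 mGal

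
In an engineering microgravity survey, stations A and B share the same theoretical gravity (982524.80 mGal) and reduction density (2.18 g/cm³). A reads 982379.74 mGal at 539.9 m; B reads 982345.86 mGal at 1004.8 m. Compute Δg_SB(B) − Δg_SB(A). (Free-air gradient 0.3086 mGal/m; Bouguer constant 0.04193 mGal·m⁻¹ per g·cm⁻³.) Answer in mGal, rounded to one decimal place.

Δg_SB(A) = 982379.74 − 982524.80 + 0.3086×539.9 − 0.04193×2.18×539.9 = -27.80 mGal
Δg_SB(B) = 982345.86 − 982524.80 + 0.3086×1004.8 − 0.04193×2.18×1004.8 = 39.30 mGal
Difference = 39.30 − (-27.80) = 67.10 mGal

67.1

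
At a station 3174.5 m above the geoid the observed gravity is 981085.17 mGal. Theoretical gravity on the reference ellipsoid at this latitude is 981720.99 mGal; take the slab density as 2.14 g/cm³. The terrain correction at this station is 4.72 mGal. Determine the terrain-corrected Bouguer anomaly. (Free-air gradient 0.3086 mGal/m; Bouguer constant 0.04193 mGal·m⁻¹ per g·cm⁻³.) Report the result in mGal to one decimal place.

63.7

Free-air correction = 0.3086 × 3174.5 = 979.65 mGal
Free-air anomaly = 981085.17 − 981720.99 + (979.65) = 343.83 mGal
Bouguer slab correction = 0.04193 × 2.14 × 3174.5 = 284.85 mGal
Simple Bouguer anomaly = 343.83 − (284.85) = 58.98 mGal
Complete Bouguer anomaly = 58.98 + 4.72 = 63.70 mGal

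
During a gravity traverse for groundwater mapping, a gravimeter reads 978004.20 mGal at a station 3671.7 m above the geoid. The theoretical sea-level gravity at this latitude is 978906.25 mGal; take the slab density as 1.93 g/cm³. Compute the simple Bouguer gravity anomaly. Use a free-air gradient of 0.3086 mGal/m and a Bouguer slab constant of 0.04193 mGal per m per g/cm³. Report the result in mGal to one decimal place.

-66.1

Free-air correction = 0.3086 × 3671.7 = 1133.09 mGal
Free-air anomaly = 978004.20 − 978906.25 + (1133.09) = 231.04 mGal
Bouguer slab correction = 0.04193 × 1.93 × 3671.7 = 297.13 mGal
Simple Bouguer anomaly = 231.04 − (297.13) = -66.09 mGal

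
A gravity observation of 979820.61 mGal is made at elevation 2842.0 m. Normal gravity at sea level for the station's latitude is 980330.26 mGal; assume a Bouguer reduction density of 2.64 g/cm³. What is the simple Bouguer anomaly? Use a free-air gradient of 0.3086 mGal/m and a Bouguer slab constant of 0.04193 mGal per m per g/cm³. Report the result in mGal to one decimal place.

52.8

Free-air correction = 0.3086 × 2842.0 = 877.04 mGal
Free-air anomaly = 979820.61 − 980330.26 + (877.04) = 367.39 mGal
Bouguer slab correction = 0.04193 × 2.64 × 2842.0 = 314.60 mGal
Simple Bouguer anomaly = 367.39 − (314.60) = 52.79 mGal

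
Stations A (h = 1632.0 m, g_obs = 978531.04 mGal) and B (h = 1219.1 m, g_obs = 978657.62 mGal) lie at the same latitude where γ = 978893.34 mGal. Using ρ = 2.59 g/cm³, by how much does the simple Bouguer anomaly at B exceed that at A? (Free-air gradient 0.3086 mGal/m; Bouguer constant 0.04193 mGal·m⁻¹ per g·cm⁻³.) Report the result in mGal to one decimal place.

44.0

Δg_SB(A) = 978531.04 − 978893.34 + 0.3086×1632.0 − 0.04193×2.59×1632.0 = -35.90 mGal
Δg_SB(B) = 978657.62 − 978893.34 + 0.3086×1219.1 − 0.04193×2.59×1219.1 = 8.10 mGal
Difference = 8.10 − (-35.90) = 44.00 mGal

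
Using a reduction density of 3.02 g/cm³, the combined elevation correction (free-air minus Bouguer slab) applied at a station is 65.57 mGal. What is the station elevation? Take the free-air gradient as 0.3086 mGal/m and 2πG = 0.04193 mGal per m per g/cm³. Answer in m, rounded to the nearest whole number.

360

Combined gradient = 0.3086 − 0.04193 × 3.02 = 0.1819714 mGal/m
h = 65.57 / 0.1819714 = 360.33 m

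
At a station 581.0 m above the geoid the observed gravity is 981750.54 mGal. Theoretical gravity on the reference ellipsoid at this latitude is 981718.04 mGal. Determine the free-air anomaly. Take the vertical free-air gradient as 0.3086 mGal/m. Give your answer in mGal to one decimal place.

211.8

Free-air correction = 0.3086 × 581.0 = 179.30 mGal
Free-air anomaly = 981750.54 − 981718.04 + (179.30) = 211.80 mGal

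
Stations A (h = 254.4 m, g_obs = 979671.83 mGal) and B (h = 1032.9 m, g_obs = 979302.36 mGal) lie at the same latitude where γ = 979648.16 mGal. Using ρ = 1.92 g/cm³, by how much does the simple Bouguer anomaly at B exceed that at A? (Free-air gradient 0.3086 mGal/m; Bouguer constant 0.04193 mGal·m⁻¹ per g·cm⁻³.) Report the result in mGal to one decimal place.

-191.9

Δg_SB(A) = 979671.83 − 979648.16 + 0.3086×254.4 − 0.04193×1.92×254.4 = 81.70 mGal
Δg_SB(B) = 979302.36 − 979648.16 + 0.3086×1032.9 − 0.04193×1.92×1032.9 = -110.20 mGal
Difference = -110.20 − (81.70) = -191.90 mGal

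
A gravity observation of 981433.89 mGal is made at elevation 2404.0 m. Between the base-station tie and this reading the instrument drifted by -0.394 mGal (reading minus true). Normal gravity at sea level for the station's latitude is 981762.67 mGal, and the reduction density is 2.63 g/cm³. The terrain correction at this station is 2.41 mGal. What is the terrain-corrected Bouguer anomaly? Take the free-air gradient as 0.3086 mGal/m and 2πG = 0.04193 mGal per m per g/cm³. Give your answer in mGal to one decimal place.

150.8

Drift-corrected reading = 981433.89 − (-0.394) = 981434.284 mGal
Free-air correction = 0.3086 × 2404.0 = 741.87 mGal
Free-air anomaly = 981434.284 − 981762.67 + (741.87) = 413.484 mGal
Bouguer slab correction = 0.04193 × 2.63 × 2404.0 = 265.10 mGal
Simple Bouguer anomaly = 413.484 − (265.10) = 148.384 mGal
Complete Bouguer anomaly = 148.384 + 2.41 = 150.794 mGal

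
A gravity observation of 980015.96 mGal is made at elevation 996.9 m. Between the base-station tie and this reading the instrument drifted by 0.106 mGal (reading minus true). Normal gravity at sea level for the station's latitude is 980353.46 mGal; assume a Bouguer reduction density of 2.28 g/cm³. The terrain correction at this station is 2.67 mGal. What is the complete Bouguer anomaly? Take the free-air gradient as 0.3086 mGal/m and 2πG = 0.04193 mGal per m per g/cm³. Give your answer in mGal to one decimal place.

Drift-corrected reading = 980015.96 − (0.106) = 980015.854 mGal
Free-air correction = 0.3086 × 996.9 = 307.64 mGal
Free-air anomaly = 980015.854 − 980353.46 + (307.64) = -29.966 mGal
Bouguer slab correction = 0.04193 × 2.28 × 996.9 = 95.30 mGal
Simple Bouguer anomaly = -29.966 − (95.30) = -125.266 mGal
Complete Bouguer anomaly = -125.266 + 2.67 = -122.596 mGal

-122.6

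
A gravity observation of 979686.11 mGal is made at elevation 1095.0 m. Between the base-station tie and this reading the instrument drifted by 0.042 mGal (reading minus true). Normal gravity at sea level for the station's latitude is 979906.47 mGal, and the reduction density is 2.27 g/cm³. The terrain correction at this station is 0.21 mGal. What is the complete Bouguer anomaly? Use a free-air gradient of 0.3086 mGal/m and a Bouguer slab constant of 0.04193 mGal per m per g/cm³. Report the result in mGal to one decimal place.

13.5

Drift-corrected reading = 979686.11 − (0.042) = 979686.068 mGal
Free-air correction = 0.3086 × 1095.0 = 337.92 mGal
Free-air anomaly = 979686.068 − 979906.47 + (337.92) = 117.518 mGal
Bouguer slab correction = 0.04193 × 2.27 × 1095.0 = 104.22 mGal
Simple Bouguer anomaly = 117.518 − (104.22) = 13.298 mGal
Complete Bouguer anomaly = 13.298 + 0.21 = 13.508 mGal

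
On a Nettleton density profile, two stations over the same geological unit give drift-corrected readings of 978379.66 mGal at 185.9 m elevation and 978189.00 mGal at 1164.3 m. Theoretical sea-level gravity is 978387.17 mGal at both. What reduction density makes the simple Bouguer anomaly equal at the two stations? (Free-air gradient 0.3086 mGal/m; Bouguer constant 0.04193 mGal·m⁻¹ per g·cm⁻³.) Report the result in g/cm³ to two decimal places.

2.71

Δg_obs = 978189.00 − 978379.66 = -190.66 mGal over Δh = 1164.3 − 185.9 = 978.4 m
Equal Bouguer anomalies ⇒ Δg_obs + (0.3086 − 0.04193ρ)·Δh = 0
0.3086 − 0.04193ρ = −Δg_obs/Δh = 0.19487
ρ = (0.3086 − 0.19487) / 0.04193 = 2.71 g/cm³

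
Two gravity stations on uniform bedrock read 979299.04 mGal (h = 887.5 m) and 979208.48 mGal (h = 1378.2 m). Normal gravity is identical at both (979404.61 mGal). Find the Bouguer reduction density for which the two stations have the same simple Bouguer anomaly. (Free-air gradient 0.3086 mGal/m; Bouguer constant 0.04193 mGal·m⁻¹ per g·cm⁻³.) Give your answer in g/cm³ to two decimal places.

Δg_obs = 979208.48 − 979299.04 = -90.56 mGal over Δh = 1378.2 − 887.5 = 490.7 m
Equal Bouguer anomalies ⇒ Δg_obs + (0.3086 − 0.04193ρ)·Δh = 0
0.3086 − 0.04193ρ = −Δg_obs/Δh = 0.18455
ρ = (0.3086 − 0.18455) / 0.04193 = 2.96 g/cm³

2.96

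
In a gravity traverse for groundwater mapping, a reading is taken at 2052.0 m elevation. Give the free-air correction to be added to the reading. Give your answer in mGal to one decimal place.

633.2

Free-air correction = 0.3086 × 2052.0 = 633.2 mGal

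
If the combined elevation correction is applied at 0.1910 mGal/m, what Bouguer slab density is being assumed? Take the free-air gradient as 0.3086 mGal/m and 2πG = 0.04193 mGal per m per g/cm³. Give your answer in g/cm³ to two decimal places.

0.1910 = 0.3086 − 0.04193 × ρ
ρ = (0.3086 − 0.1910) / 0.04193 = 2.80 g/cm³

2.80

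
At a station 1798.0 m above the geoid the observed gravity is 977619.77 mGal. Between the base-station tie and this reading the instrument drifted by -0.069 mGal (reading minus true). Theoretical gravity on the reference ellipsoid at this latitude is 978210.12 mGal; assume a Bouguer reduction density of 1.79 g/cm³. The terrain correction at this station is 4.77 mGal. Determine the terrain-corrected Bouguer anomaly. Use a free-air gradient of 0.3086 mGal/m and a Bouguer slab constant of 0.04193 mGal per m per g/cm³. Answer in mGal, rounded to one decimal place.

Drift-corrected reading = 977619.77 − (-0.069) = 977619.839 mGal
Free-air correction = 0.3086 × 1798.0 = 554.86 mGal
Free-air anomaly = 977619.839 − 978210.12 + (554.86) = -35.421 mGal
Bouguer slab correction = 0.04193 × 1.79 × 1798.0 = 134.95 mGal
Simple Bouguer anomaly = -35.421 − (134.95) = -170.371 mGal
Complete Bouguer anomaly = -170.371 + 4.77 = -165.601 mGal

-165.6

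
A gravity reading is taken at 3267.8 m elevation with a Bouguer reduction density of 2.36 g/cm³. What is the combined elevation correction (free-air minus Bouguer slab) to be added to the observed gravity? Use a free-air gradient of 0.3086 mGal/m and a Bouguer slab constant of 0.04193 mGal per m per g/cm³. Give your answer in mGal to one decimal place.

Combined gradient = 0.3086 − 0.04193 × 2.36 = 0.2096452 mGal/m
Combined elevation correction = 0.2096452 × 3267.8 = 685.1 mGal

685.1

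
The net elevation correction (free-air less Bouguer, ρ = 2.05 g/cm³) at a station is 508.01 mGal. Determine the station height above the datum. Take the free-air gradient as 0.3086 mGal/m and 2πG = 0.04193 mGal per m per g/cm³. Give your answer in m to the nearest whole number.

Combined gradient = 0.3086 − 0.04193 × 2.05 = 0.2226435 mGal/m
h = 508.01 / 0.2226435 = 2281.72 m

2282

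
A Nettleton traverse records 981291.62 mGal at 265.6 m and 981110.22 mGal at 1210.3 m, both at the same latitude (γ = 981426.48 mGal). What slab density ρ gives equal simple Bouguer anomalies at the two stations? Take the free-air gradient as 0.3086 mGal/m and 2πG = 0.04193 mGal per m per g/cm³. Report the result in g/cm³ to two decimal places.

2.78

Δg_obs = 981110.22 − 981291.62 = -181.40 mGal over Δh = 1210.3 − 265.6 = 944.7 m
Equal Bouguer anomalies ⇒ Δg_obs + (0.3086 − 0.04193ρ)·Δh = 0
0.3086 − 0.04193ρ = −Δg_obs/Δh = 0.19202
ρ = (0.3086 − 0.19202) / 0.04193 = 2.78 g/cm³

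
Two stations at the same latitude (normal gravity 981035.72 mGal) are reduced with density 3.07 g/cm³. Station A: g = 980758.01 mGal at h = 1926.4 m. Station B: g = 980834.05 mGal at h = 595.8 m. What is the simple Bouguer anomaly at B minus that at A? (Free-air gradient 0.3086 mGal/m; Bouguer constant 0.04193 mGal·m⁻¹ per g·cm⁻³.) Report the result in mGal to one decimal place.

Δg_SB(A) = 980758.01 − 981035.72 + 0.3086×1926.4 − 0.04193×3.07×1926.4 = 68.80 mGal
Δg_SB(B) = 980834.05 − 981035.72 + 0.3086×595.8 − 0.04193×3.07×595.8 = -94.50 mGal
Difference = -94.50 − (68.80) = -163.30 mGal

-163.3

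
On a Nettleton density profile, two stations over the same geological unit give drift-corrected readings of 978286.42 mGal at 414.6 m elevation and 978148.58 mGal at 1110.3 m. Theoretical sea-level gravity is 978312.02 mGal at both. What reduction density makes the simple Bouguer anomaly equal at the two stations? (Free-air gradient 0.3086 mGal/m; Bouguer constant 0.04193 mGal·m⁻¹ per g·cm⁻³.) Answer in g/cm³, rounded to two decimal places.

2.63

Δg_obs = 978148.58 − 978286.42 = -137.84 mGal over Δh = 1110.3 − 414.6 = 695.7 m
Equal Bouguer anomalies ⇒ Δg_obs + (0.3086 − 0.04193ρ)·Δh = 0
0.3086 − 0.04193ρ = −Δg_obs/Δh = 0.19813
ρ = (0.3086 − 0.19813) / 0.04193 = 2.63 g/cm³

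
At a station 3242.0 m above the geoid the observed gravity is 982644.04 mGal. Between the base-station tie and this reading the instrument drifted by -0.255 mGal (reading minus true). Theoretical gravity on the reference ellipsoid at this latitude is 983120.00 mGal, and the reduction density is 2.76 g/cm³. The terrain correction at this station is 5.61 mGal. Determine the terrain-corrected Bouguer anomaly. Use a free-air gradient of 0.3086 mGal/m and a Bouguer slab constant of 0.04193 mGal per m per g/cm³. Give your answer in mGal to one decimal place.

Drift-corrected reading = 982644.04 − (-0.255) = 982644.295 mGal
Free-air correction = 0.3086 × 3242.0 = 1000.48 mGal
Free-air anomaly = 982644.295 − 983120.00 + (1000.48) = 524.775 mGal
Bouguer slab correction = 0.04193 × 2.76 × 3242.0 = 375.19 mGal
Simple Bouguer anomaly = 524.775 − (375.19) = 149.585 mGal
Complete Bouguer anomaly = 149.585 + 5.61 = 155.195 mGal

155.2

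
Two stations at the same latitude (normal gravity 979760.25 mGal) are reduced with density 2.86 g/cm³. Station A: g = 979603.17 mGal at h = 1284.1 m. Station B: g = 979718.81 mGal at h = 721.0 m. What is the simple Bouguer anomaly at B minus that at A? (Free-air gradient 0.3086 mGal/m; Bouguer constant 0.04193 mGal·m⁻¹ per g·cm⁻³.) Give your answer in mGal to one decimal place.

9.4

Δg_SB(A) = 979603.17 − 979760.25 + 0.3086×1284.1 − 0.04193×2.86×1284.1 = 85.20 mGal
Δg_SB(B) = 979718.81 − 979760.25 + 0.3086×721.0 − 0.04193×2.86×721.0 = 94.60 mGal
Difference = 94.60 − (85.20) = 9.40 mGal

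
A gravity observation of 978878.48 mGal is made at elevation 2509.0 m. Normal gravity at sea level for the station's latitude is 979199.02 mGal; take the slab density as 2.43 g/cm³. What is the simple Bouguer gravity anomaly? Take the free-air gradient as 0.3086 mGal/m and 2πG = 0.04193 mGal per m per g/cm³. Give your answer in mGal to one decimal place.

198.1

Free-air correction = 0.3086 × 2509.0 = 774.28 mGal
Free-air anomaly = 978878.48 − 979199.02 + (774.28) = 453.74 mGal
Bouguer slab correction = 0.04193 × 2.43 × 2509.0 = 255.64 mGal
Simple Bouguer anomaly = 453.74 − (255.64) = 198.10 mGal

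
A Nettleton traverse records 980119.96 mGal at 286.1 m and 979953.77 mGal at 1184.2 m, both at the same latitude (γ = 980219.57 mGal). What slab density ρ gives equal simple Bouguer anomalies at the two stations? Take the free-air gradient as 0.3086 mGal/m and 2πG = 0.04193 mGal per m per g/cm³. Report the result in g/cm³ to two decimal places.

2.95

Δg_obs = 979953.77 − 980119.96 = -166.19 mGal over Δh = 1184.2 − 286.1 = 898.1 m
Equal Bouguer anomalies ⇒ Δg_obs + (0.3086 − 0.04193ρ)·Δh = 0
0.3086 − 0.04193ρ = −Δg_obs/Δh = 0.18505
ρ = (0.3086 − 0.18505) / 0.04193 = 2.95 g/cm³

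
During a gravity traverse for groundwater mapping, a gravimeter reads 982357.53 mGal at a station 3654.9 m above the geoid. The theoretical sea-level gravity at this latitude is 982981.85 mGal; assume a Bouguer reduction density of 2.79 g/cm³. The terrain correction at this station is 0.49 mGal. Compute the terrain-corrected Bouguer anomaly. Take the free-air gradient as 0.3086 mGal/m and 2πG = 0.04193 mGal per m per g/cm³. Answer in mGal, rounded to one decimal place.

76.5

Free-air correction = 0.3086 × 3654.9 = 1127.90 mGal
Free-air anomaly = 982357.53 − 982981.85 + (1127.90) = 503.58 mGal
Bouguer slab correction = 0.04193 × 2.79 × 3654.9 = 427.57 mGal
Simple Bouguer anomaly = 503.58 − (427.57) = 76.01 mGal
Complete Bouguer anomaly = 76.01 + 0.49 = 76.50 mGal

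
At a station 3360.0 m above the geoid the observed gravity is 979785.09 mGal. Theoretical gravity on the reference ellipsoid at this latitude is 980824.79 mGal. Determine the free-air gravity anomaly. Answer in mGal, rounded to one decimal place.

-2.8

Free-air correction = 0.3086 × 3360.0 = 1036.90 mGal
Free-air anomaly = 979785.09 − 980824.79 + (1036.90) = -2.80 mGal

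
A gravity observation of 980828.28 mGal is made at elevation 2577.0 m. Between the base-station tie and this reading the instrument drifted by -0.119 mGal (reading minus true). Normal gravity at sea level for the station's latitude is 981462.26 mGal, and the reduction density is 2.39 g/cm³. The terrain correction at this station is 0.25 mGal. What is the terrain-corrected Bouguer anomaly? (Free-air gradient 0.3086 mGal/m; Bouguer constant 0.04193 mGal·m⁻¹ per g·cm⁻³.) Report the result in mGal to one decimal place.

-96.6

Drift-corrected reading = 980828.28 − (-0.119) = 980828.399 mGal
Free-air correction = 0.3086 × 2577.0 = 795.26 mGal
Free-air anomaly = 980828.399 − 981462.26 + (795.26) = 161.399 mGal
Bouguer slab correction = 0.04193 × 2.39 × 2577.0 = 258.25 mGal
Simple Bouguer anomaly = 161.399 − (258.25) = -96.851 mGal
Complete Bouguer anomaly = -96.851 + 0.25 = -96.601 mGal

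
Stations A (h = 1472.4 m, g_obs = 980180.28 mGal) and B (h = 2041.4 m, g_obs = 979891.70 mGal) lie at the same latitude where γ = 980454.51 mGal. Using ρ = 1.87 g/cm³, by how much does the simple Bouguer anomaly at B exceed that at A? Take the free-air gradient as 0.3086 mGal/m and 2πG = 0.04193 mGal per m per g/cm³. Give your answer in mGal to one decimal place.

-157.6

Δg_SB(A) = 980180.28 − 980454.51 + 0.3086×1472.4 − 0.04193×1.87×1472.4 = 64.70 mGal
Δg_SB(B) = 979891.70 − 980454.51 + 0.3086×2041.4 − 0.04193×1.87×2041.4 = -92.90 mGal
Difference = -92.90 − (64.70) = -157.60 mGal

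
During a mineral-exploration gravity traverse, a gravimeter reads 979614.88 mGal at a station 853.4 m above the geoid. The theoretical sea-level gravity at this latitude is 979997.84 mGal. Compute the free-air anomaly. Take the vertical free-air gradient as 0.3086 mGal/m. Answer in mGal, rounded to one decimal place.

Free-air correction = 0.3086 × 853.4 = 263.36 mGal
Free-air anomaly = 979614.88 − 979997.84 + (263.36) = -119.60 mGal

-119.6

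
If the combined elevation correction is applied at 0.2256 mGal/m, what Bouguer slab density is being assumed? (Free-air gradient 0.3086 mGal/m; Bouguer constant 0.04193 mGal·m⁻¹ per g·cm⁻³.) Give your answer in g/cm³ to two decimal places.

0.2256 = 0.3086 − 0.04193 × ρ
ρ = (0.3086 − 0.2256) / 0.04193 = 1.98 g/cm³

1.98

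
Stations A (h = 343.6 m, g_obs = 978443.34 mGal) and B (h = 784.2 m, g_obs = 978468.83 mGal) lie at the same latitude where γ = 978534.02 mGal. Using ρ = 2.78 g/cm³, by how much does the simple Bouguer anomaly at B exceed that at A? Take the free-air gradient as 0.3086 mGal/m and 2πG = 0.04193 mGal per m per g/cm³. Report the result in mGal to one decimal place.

110.1

Δg_SB(A) = 978443.34 − 978534.02 + 0.3086×343.6 − 0.04193×2.78×343.6 = -24.70 mGal
Δg_SB(B) = 978468.83 − 978534.02 + 0.3086×784.2 − 0.04193×2.78×784.2 = 85.40 mGal
Difference = 85.40 − (-24.70) = 110.10 mGal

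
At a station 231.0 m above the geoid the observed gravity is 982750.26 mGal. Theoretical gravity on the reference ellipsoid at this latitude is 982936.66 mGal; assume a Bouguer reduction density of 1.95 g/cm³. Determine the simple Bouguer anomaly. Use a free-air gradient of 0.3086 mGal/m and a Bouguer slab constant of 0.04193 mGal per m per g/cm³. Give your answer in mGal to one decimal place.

-134.0

Free-air correction = 0.3086 × 231.0 = 71.29 mGal
Free-air anomaly = 982750.26 − 982936.66 + (71.29) = -115.11 mGal
Bouguer slab correction = 0.04193 × 1.95 × 231.0 = 18.89 mGal
Simple Bouguer anomaly = -115.11 − (18.89) = -134.00 mGal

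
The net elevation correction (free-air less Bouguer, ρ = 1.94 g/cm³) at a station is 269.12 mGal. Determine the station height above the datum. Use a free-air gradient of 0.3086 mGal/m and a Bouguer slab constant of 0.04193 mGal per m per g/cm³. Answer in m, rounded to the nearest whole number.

Combined gradient = 0.3086 − 0.04193 × 1.94 = 0.2272558 mGal/m
h = 269.12 / 0.2272558 = 1184.22 m

1184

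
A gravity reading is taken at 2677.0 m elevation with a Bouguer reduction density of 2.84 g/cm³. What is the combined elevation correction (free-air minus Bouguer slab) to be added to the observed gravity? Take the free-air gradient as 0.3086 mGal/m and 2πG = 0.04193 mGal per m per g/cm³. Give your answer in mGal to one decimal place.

507.3

Combined gradient = 0.3086 − 0.04193 × 2.84 = 0.1895188 mGal/m
Combined elevation correction = 0.1895188 × 2677.0 = 507.3 mGal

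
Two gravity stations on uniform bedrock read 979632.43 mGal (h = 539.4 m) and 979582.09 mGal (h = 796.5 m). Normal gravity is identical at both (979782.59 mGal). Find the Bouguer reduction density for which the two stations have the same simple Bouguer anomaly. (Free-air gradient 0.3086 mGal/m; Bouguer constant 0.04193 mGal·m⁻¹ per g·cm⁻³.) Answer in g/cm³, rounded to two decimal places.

Δg_obs = 979582.09 − 979632.43 = -50.34 mGal over Δh = 796.5 − 539.4 = 257.1 m
Equal Bouguer anomalies ⇒ Δg_obs + (0.3086 − 0.04193ρ)·Δh = 0
0.3086 − 0.04193ρ = −Δg_obs/Δh = 0.19580
ρ = (0.3086 − 0.19580) / 0.04193 = 2.69 g/cm³

2.69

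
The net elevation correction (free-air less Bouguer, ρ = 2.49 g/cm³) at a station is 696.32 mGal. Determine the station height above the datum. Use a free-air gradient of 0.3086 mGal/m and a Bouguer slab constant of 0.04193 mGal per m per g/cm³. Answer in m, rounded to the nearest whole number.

3410

Combined gradient = 0.3086 − 0.04193 × 2.49 = 0.2041943 mGal/m
h = 696.32 / 0.2041943 = 3410.09 m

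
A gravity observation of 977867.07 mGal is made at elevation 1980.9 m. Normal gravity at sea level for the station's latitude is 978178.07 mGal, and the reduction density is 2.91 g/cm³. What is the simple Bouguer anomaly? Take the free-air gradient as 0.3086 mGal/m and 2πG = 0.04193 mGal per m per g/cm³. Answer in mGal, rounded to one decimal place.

58.6

Free-air correction = 0.3086 × 1980.9 = 611.31 mGal
Free-air anomaly = 977867.07 − 978178.07 + (611.31) = 300.31 mGal
Bouguer slab correction = 0.04193 × 2.91 × 1980.9 = 241.70 mGal
Simple Bouguer anomaly = 300.31 − (241.70) = 58.61 mGal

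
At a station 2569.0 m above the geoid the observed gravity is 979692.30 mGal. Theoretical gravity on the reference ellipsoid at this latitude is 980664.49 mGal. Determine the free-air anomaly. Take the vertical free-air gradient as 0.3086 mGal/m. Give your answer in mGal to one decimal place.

Free-air correction = 0.3086 × 2569.0 = 792.79 mGal
Free-air anomaly = 979692.30 − 980664.49 + (792.79) = -179.40 mGal

-179.4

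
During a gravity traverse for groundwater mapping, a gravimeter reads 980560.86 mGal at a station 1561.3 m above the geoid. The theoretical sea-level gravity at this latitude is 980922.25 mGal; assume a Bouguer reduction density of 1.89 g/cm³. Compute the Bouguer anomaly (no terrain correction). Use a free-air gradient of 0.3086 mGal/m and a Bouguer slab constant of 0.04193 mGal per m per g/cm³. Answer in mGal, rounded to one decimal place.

Free-air correction = 0.3086 × 1561.3 = 481.82 mGal
Free-air anomaly = 980560.86 − 980922.25 + (481.82) = 120.43 mGal
Bouguer slab correction = 0.04193 × 1.89 × 1561.3 = 123.73 mGal
Simple Bouguer anomaly = 120.43 − (123.73) = -3.30 mGal

-3.3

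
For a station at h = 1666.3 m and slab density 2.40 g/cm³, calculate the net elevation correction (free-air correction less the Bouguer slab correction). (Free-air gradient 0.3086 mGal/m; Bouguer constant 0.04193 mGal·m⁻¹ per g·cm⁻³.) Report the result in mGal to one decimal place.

Combined gradient = 0.3086 − 0.04193 × 2.40 = 0.2079680 mGal/m
Combined elevation correction = 0.2079680 × 1666.3 = 346.5 mGal

346.5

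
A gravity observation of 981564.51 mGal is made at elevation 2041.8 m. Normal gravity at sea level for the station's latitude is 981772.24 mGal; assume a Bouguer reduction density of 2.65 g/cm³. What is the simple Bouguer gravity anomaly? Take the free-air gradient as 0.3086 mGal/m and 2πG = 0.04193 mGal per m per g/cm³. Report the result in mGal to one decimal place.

Free-air correction = 0.3086 × 2041.8 = 630.10 mGal
Free-air anomaly = 981564.51 − 981772.24 + (630.10) = 422.37 mGal
Bouguer slab correction = 0.04193 × 2.65 × 2041.8 = 226.87 mGal
Simple Bouguer anomaly = 422.37 − (226.87) = 195.50 mGal

195.5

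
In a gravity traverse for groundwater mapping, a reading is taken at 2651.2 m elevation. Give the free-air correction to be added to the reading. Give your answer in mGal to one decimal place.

818.2

Free-air correction = 0.3086 × 2651.2 = 818.2 mGal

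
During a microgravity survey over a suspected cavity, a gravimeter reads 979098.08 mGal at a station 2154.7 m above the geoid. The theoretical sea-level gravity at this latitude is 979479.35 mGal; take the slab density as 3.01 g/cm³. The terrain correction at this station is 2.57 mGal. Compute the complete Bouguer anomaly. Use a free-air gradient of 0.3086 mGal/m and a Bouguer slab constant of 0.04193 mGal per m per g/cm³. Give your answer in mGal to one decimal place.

14.3

Free-air correction = 0.3086 × 2154.7 = 664.94 mGal
Free-air anomaly = 979098.08 − 979479.35 + (664.94) = 283.67 mGal
Bouguer slab correction = 0.04193 × 3.01 × 2154.7 = 271.94 mGal
Simple Bouguer anomaly = 283.67 − (271.94) = 11.73 mGal
Complete Bouguer anomaly = 11.73 + 2.57 = 14.30 mGal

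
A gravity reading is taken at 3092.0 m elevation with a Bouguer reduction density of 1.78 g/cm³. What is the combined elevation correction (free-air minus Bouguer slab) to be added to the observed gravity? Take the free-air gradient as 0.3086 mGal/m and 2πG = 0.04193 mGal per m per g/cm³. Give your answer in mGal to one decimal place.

Combined gradient = 0.3086 − 0.04193 × 1.78 = 0.2339646 mGal/m
Combined elevation correction = 0.2339646 × 3092.0 = 723.4 mGal

723.4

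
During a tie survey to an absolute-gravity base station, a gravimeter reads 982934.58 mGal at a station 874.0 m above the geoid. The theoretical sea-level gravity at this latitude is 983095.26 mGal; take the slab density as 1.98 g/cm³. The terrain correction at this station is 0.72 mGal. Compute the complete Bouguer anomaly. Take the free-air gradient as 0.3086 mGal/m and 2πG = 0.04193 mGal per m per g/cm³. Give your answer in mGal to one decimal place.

Free-air correction = 0.3086 × 874.0 = 269.72 mGal
Free-air anomaly = 982934.58 − 983095.26 + (269.72) = 109.04 mGal
Bouguer slab correction = 0.04193 × 1.98 × 874.0 = 72.56 mGal
Simple Bouguer anomaly = 109.04 − (72.56) = 36.48 mGal
Complete Bouguer anomaly = 36.48 + 0.72 = 37.20 mGal

37.2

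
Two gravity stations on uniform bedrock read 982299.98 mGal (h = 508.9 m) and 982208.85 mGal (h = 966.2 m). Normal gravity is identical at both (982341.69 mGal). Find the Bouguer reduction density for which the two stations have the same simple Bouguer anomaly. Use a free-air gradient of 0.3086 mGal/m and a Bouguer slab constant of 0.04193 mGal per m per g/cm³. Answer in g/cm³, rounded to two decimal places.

Δg_obs = 982208.85 − 982299.98 = -91.13 mGal over Δh = 966.2 − 508.9 = 457.3 m
Equal Bouguer anomalies ⇒ Δg_obs + (0.3086 − 0.04193ρ)·Δh = 0
0.3086 − 0.04193ρ = −Δg_obs/Δh = 0.19928
ρ = (0.3086 − 0.19928) / 0.04193 = 2.61 g/cm³

2.61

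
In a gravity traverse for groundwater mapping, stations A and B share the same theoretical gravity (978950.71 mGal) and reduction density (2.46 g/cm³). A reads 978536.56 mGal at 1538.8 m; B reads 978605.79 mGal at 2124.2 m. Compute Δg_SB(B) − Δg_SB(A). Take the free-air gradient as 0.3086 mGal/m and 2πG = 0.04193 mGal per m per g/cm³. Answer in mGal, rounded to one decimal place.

189.5

Δg_SB(A) = 978536.56 − 978950.71 + 0.3086×1538.8 − 0.04193×2.46×1538.8 = -98.00 mGal
Δg_SB(B) = 978605.79 − 978950.71 + 0.3086×2124.2 − 0.04193×2.46×2124.2 = 91.50 mGal
Difference = 91.50 − (-98.00) = 189.50 mGal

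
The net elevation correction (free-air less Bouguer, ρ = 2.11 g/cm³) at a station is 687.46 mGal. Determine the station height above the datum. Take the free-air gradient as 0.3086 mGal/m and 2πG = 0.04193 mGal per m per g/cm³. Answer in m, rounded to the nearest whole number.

3123

Combined gradient = 0.3086 − 0.04193 × 2.11 = 0.2201277 mGal/m
h = 687.46 / 0.2201277 = 3123.01 m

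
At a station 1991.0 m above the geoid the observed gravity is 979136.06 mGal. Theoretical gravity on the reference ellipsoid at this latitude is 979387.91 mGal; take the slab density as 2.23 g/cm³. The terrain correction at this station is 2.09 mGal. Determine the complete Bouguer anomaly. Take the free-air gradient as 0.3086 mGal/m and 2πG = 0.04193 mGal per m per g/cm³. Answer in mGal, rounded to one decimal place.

178.5

Free-air correction = 0.3086 × 1991.0 = 614.42 mGal
Free-air anomaly = 979136.06 − 979387.91 + (614.42) = 362.57 mGal
Bouguer slab correction = 0.04193 × 2.23 × 1991.0 = 186.17 mGal
Simple Bouguer anomaly = 362.57 − (186.17) = 176.40 mGal
Complete Bouguer anomaly = 176.40 + 2.09 = 178.49 mGal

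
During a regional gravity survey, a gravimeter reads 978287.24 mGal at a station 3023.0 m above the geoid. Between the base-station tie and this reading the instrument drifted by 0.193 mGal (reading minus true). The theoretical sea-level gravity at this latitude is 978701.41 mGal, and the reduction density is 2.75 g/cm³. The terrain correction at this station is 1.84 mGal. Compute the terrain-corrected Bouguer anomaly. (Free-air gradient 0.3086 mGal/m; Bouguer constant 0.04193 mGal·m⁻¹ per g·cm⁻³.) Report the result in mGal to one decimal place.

Drift-corrected reading = 978287.24 − (0.193) = 978287.047 mGal
Free-air correction = 0.3086 × 3023.0 = 932.90 mGal
Free-air anomaly = 978287.047 − 978701.41 + (932.90) = 518.537 mGal
Bouguer slab correction = 0.04193 × 2.75 × 3023.0 = 348.57 mGal
Simple Bouguer anomaly = 518.537 − (348.57) = 169.967 mGal
Complete Bouguer anomaly = 169.967 + 1.84 = 171.807 mGal

171.8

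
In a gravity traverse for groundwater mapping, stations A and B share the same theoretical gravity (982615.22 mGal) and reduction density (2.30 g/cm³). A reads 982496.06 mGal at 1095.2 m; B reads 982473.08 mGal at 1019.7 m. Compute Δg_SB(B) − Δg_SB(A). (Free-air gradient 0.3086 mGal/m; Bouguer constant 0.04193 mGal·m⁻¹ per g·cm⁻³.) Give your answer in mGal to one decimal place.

-39.0

Δg_SB(A) = 982496.06 − 982615.22 + 0.3086×1095.2 − 0.04193×2.30×1095.2 = 113.20 mGal
Δg_SB(B) = 982473.08 − 982615.22 + 0.3086×1019.7 − 0.04193×2.30×1019.7 = 74.20 mGal
Difference = 74.20 − (113.20) = -39.00 mGal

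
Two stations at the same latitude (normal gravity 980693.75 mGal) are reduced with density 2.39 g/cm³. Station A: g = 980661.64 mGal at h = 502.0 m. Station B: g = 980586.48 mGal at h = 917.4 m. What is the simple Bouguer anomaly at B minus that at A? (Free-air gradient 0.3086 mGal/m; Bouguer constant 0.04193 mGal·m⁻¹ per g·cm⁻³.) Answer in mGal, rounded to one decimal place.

11.4

Δg_SB(A) = 980661.64 − 980693.75 + 0.3086×502.0 − 0.04193×2.39×502.0 = 72.50 mGal
Δg_SB(B) = 980586.48 − 980693.75 + 0.3086×917.4 − 0.04193×2.39×917.4 = 83.90 mGal
Difference = 83.90 − (72.50) = 11.40 mGal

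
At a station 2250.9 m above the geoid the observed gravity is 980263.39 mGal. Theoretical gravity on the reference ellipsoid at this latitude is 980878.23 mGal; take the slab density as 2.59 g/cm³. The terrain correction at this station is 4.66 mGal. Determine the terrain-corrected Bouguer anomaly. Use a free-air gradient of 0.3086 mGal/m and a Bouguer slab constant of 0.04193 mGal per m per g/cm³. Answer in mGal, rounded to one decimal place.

-160.0

Free-air correction = 0.3086 × 2250.9 = 694.63 mGal
Free-air anomaly = 980263.39 − 980878.23 + (694.63) = 79.79 mGal
Bouguer slab correction = 0.04193 × 2.59 × 2250.9 = 244.44 mGal
Simple Bouguer anomaly = 79.79 − (244.44) = -164.65 mGal
Complete Bouguer anomaly = -164.65 + 4.66 = -159.99 mGal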